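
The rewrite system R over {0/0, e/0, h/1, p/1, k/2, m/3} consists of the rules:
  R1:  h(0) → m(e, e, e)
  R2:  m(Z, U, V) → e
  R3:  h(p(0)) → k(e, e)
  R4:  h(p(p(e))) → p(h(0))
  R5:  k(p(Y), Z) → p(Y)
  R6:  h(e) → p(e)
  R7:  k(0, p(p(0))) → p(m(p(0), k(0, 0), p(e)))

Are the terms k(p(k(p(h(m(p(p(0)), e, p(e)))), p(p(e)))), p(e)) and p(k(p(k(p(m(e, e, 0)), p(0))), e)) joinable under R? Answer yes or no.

Reduce t₁ = k(p(k(p(h(m(p(p(0)), e, p(e)))), p(p(e)))), p(e)):
1. k(p(k(p(h(m(p(p(0)), e, p(e)))), p(p(e)))), p(e))  →  p(k(p(h(m(p(p(0)), e, p(e)))), p(p(e))))   [R5 at ε]
2. p(k(p(h(m(p(p(0)), e, p(e)))), p(p(e))))  →  p(p(h(m(p(p(0)), e, p(e)))))   [R5 at 1]
3. p(p(h(m(p(p(0)), e, p(e)))))  →  p(p(h(e)))   [R2 at 1.1.1]
4. p(p(h(e)))  →  p(p(p(e)))   [R6 at 1.1]

Reduce t₂ = p(k(p(k(p(m(e, e, 0)), p(0))), e)):
1. p(k(p(k(p(m(e, e, 0)), p(0))), e))  →  p(p(k(p(m(e, e, 0)), p(0))))   [R5 at 1]
2. p(p(k(p(m(e, e, 0)), p(0))))  →  p(p(p(m(e, e, 0))))   [R5 at 1.1]
3. p(p(p(m(e, e, 0))))  →  p(p(p(e)))   [R2 at 1.1.1]

yes — NF(t₁) = p(p(p(e))), NF(t₂) = p(p(p(e)))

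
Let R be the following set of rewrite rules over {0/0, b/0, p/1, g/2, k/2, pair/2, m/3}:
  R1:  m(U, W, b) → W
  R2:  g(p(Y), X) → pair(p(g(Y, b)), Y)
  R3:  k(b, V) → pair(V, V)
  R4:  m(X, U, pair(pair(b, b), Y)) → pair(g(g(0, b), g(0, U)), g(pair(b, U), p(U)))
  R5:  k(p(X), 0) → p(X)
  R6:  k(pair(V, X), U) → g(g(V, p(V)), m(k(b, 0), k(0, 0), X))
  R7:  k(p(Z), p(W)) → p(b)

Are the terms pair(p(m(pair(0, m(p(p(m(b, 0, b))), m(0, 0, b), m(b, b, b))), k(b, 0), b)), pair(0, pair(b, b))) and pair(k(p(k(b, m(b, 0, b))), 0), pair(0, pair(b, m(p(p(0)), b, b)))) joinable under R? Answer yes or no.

yes — NF(t₁) = pair(p(pair(0, 0)), pair(0, pair(b, b))), NF(t₂) = pair(p(pair(0, 0)), pair(0, pair(b, b)))

Reduce t₁ = pair(p(m(pair(0, m(p(p(m(b, 0, b))), m(0, 0, b), m(b, b, b))), k(b, 0), b)), pair(0, pair(b, b))):
1. pair(p(m(pair(0, m(p(p(m(b, 0, b))), m(0, 0, b), m(b, b, b))), k(b, 0), b)), pair(0, pair(b, b)))  →  pair(p(k(b, 0)), pair(0, pair(b, b)))   [R1 at 1.1]
2. pair(p(k(b, 0)), pair(0, pair(b, b)))  →  pair(p(pair(0, 0)), pair(0, pair(b, b)))   [R3 at 1.1]

Reduce t₂ = pair(k(p(k(b, m(b, 0, b))), 0), pair(0, pair(b, m(p(p(0)), b, b)))):
1. pair(k(p(k(b, m(b, 0, b))), 0), pair(0, pair(b, m(p(p(0)), b, b))))  →  pair(p(k(b, m(b, 0, b))), pair(0, pair(b, m(p(p(0)), b, b))))   [R5 at 1]
2. pair(p(k(b, m(b, 0, b))), pair(0, pair(b, m(p(p(0)), b, b))))  →  pair(p(pair(m(b, 0, b), m(b, 0, b))), pair(0, pair(b, m(p(p(0)), b, b))))   [R3 at 1.1]
3. pair(p(pair(m(b, 0, b), m(b, 0, b))), pair(0, pair(b, m(p(p(0)), b, b))))  →  pair(p(pair(0, m(b, 0, b))), pair(0, pair(b, m(p(p(0)), b, b))))   [R1 at 1.1.1]
4. pair(p(pair(0, m(b, 0, b))), pair(0, pair(b, m(p(p(0)), b, b))))  →  pair(p(pair(0, 0)), pair(0, pair(b, m(p(p(0)), b, b))))   [R1 at 1.1.2]
5. pair(p(pair(0, 0)), pair(0, pair(b, m(p(p(0)), b, b))))  →  pair(p(pair(0, 0)), pair(0, pair(b, b)))   [R1 at 2.2.2]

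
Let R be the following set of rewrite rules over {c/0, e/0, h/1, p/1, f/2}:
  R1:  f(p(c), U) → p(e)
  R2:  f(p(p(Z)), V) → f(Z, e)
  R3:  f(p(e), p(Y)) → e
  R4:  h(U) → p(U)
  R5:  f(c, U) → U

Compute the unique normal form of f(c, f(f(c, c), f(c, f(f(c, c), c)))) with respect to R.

c

1. f(c, f(f(c, c), f(c, f(f(c, c), c))))  →  f(f(c, c), f(c, f(f(c, c), c)))   [R5 at ε]
2. f(f(c, c), f(c, f(f(c, c), c)))  →  f(c, f(c, f(f(c, c), c)))   [R5 at 1]
3. f(c, f(c, f(f(c, c), c)))  →  f(c, f(f(c, c), c))   [R5 at ε]
4. f(c, f(f(c, c), c))  →  f(f(c, c), c)   [R5 at ε]
5. f(f(c, c), c)  →  f(c, c)   [R5 at 1]
6. f(c, c)  →  c   [R5 at ε]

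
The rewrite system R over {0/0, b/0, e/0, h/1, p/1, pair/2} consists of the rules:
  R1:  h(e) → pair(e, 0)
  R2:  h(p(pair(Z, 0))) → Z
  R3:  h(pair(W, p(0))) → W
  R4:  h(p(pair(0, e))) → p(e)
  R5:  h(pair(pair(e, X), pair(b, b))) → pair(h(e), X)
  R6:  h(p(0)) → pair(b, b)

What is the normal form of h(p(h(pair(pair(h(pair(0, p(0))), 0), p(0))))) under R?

0

1. h(p(h(pair(pair(h(pair(0, p(0))), 0), p(0)))))  →  h(p(pair(h(pair(0, p(0))), 0)))   [R3 at 1.1]
2. h(p(pair(h(pair(0, p(0))), 0)))  →  h(pair(0, p(0)))   [R2 at ε]
3. h(pair(0, p(0)))  →  0   [R3 at ε]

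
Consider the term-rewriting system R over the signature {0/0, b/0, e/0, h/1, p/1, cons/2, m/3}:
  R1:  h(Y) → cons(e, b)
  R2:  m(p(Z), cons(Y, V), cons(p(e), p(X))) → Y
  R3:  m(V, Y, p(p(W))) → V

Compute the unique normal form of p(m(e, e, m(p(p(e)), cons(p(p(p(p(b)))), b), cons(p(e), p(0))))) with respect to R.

1. p(m(e, e, m(p(p(e)), cons(p(p(p(p(b)))), b), cons(p(e), p(0)))))  →  p(m(e, e, p(p(p(p(b))))))   [R2 at 1.3]
2. p(m(e, e, p(p(p(p(b))))))  →  p(e)   [R3 at 1]

p(e)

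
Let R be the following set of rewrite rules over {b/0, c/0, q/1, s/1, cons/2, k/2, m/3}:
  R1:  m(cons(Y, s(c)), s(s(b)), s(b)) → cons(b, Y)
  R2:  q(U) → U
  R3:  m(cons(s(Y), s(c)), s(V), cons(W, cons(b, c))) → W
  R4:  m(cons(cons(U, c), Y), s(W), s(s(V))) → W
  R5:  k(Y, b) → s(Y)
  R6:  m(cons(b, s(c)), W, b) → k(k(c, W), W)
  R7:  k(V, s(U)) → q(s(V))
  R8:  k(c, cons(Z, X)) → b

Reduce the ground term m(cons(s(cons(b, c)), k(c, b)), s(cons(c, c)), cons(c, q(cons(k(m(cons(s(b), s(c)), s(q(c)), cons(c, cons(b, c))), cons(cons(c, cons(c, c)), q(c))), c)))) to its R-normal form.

1. m(cons(s(cons(b, c)), k(c, b)), s(cons(c, c)), cons(c, q(cons(k(m(cons(s(b), s(c)), s(q(c)), cons(c, cons(b, c))), cons(cons(c, cons(c, c)), q(c))), c))))  →  m(cons(s(cons(b, c)), s(c)), s(cons(c, c)), cons(c, q(cons(k(m(cons(s(b), s(c)), s(q(c)), cons(c, cons(b, c))), cons(cons(c, cons(c, c)), q(c))), c))))   [R5 at 1.2]
2. m(cons(s(cons(b, c)), s(c)), s(cons(c, c)), cons(c, q(cons(k(m(cons(s(b), s(c)), s(q(c)), cons(c, cons(b, c))), cons(cons(c, cons(c, c)), q(c))), c))))  →  m(cons(s(cons(b, c)), s(c)), s(cons(c, c)), cons(c, cons(k(m(cons(s(b), s(c)), s(q(c)), cons(c, cons(b, c))), cons(cons(c, cons(c, c)), q(c))), c)))   [R2 at 3.2]
3. m(cons(s(cons(b, c)), s(c)), s(cons(c, c)), cons(c, cons(k(m(cons(s(b), s(c)), s(q(c)), cons(c, cons(b, c))), cons(cons(c, cons(c, c)), q(c))), c)))  →  m(cons(s(cons(b, c)), s(c)), s(cons(c, c)), cons(c, cons(k(c, cons(cons(c, cons(c, c)), q(c))), c)))   [R3 at 3.2.1.1]
4. m(cons(s(cons(b, c)), s(c)), s(cons(c, c)), cons(c, cons(k(c, cons(cons(c, cons(c, c)), q(c))), c)))  →  m(cons(s(cons(b, c)), s(c)), s(cons(c, c)), cons(c, cons(b, c)))   [R8 at 3.2.1]
5. m(cons(s(cons(b, c)), s(c)), s(cons(c, c)), cons(c, cons(b, c)))  →  c   [R3 at ε]

c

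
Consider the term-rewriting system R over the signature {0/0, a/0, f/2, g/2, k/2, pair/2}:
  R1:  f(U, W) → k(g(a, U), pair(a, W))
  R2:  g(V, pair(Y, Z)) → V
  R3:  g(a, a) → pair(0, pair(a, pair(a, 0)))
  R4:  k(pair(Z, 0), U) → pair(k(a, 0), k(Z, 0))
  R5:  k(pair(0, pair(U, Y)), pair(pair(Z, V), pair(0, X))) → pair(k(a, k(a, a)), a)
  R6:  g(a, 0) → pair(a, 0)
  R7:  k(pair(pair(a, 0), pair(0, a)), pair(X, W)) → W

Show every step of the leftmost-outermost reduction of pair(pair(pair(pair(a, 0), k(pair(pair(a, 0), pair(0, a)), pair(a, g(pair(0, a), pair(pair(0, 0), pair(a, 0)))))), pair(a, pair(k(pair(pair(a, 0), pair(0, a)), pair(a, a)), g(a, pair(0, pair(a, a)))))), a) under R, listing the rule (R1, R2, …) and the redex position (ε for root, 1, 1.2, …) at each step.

1. pair(pair(pair(pair(a, 0), k(pair(pair(a, 0), pair(0, a)), pair(a, g(pair(0, a), pair(pair(0, 0), pair(a, 0)))))), pair(a, pair(k(pair(pair(a, 0), pair(0, a)), pair(a, a)), g(a, pair(0, pair(a, a)))))), a)  →  pair(pair(pair(pair(a, 0), g(pair(0, a), pair(pair(0, 0), pair(a, 0)))), pair(a, pair(k(pair(pair(a, 0), pair(0, a)), pair(a, a)), g(a, pair(0, pair(a, a)))))), a)   [R7 at 1.1.2]
2. pair(pair(pair(pair(a, 0), g(pair(0, a), pair(pair(0, 0), pair(a, 0)))), pair(a, pair(k(pair(pair(a, 0), pair(0, a)), pair(a, a)), g(a, pair(0, pair(a, a)))))), a)  →  pair(pair(pair(pair(a, 0), pair(0, a)), pair(a, pair(k(pair(pair(a, 0), pair(0, a)), pair(a, a)), g(a, pair(0, pair(a, a)))))), a)   [R2 at 1.1.2]
3. pair(pair(pair(pair(a, 0), pair(0, a)), pair(a, pair(k(pair(pair(a, 0), pair(0, a)), pair(a, a)), g(a, pair(0, pair(a, a)))))), a)  →  pair(pair(pair(pair(a, 0), pair(0, a)), pair(a, pair(a, g(a, pair(0, pair(a, a)))))), a)   [R7 at 1.2.2.1]
4. pair(pair(pair(pair(a, 0), pair(0, a)), pair(a, pair(a, g(a, pair(0, pair(a, a)))))), a)  →  pair(pair(pair(pair(a, 0), pair(0, a)), pair(a, pair(a, a))), a)   [R2 at 1.2.2.2]

pair(pair(pair(pair(a, 0), pair(0, a)), pair(a, pair(a, a))), a)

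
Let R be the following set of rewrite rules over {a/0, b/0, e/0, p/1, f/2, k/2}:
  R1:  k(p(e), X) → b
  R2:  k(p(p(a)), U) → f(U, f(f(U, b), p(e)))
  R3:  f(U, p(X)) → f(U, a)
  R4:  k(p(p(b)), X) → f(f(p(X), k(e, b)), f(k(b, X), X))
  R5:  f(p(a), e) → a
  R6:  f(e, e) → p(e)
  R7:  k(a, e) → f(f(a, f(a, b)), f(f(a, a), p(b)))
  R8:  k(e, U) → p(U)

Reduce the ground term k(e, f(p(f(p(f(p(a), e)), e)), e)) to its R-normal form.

p(a)

1. k(e, f(p(f(p(f(p(a), e)), e)), e))  →  p(f(p(f(p(f(p(a), e)), e)), e))   [R8 at ε]
2. p(f(p(f(p(f(p(a), e)), e)), e))  →  p(f(p(f(p(a), e)), e))   [R5 at 1.1.1.1.1]
3. p(f(p(f(p(a), e)), e))  →  p(f(p(a), e))   [R5 at 1.1.1]
4. p(f(p(a), e))  →  p(a)   [R5 at 1]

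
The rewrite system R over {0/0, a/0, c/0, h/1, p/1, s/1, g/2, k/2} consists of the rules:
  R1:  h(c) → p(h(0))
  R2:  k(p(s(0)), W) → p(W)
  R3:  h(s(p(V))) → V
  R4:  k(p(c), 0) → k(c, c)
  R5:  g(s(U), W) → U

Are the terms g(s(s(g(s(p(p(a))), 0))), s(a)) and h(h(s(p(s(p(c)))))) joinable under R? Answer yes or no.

no — NF(t₁) = s(p(p(a))), NF(t₂) = c

Reduce t₁ = g(s(s(g(s(p(p(a))), 0))), s(a)):
1. g(s(s(g(s(p(p(a))), 0))), s(a))  →  s(g(s(p(p(a))), 0))   [R5 at ε]
2. s(g(s(p(p(a))), 0))  →  s(p(p(a)))   [R5 at 1]

Reduce t₂ = h(h(s(p(s(p(c)))))):
1. h(h(s(p(s(p(c))))))  →  h(s(p(c)))   [R3 at 1]
2. h(s(p(c)))  →  c   [R3 at ε]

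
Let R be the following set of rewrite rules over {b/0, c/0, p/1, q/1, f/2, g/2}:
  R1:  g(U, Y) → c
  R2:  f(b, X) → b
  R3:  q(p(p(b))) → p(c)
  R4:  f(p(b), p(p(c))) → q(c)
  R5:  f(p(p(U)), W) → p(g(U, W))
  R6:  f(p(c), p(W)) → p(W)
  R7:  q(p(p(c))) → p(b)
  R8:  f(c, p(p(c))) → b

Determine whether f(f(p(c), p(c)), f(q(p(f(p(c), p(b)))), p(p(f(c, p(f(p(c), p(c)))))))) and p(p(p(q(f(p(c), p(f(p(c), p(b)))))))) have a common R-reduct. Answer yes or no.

no — NF(t₁) = p(p(b)), NF(t₂) = p(p(p(p(c))))

Reduce t₁ = f(f(p(c), p(c)), f(q(p(f(p(c), p(b)))), p(p(f(c, p(f(p(c), p(c)))))))):
1. f(f(p(c), p(c)), f(q(p(f(p(c), p(b)))), p(p(f(c, p(f(p(c), p(c))))))))  →  f(p(c), f(q(p(f(p(c), p(b)))), p(p(f(c, p(f(p(c), p(c))))))))   [R6 at 1]
2. f(p(c), f(q(p(f(p(c), p(b)))), p(p(f(c, p(f(p(c), p(c))))))))  →  f(p(c), f(q(p(p(b))), p(p(f(c, p(f(p(c), p(c))))))))   [R6 at 2.1.1.1]
3. f(p(c), f(q(p(p(b))), p(p(f(c, p(f(p(c), p(c))))))))  →  f(p(c), f(p(c), p(p(f(c, p(f(p(c), p(c))))))))   [R3 at 2.1]
4. f(p(c), f(p(c), p(p(f(c, p(f(p(c), p(c))))))))  →  f(p(c), p(p(f(c, p(f(p(c), p(c)))))))   [R6 at 2]
5. f(p(c), p(p(f(c, p(f(p(c), p(c)))))))  →  p(p(f(c, p(f(p(c), p(c))))))   [R6 at ε]
6. p(p(f(c, p(f(p(c), p(c))))))  →  p(p(f(c, p(p(c)))))   [R6 at 1.1.2.1]
7. p(p(f(c, p(p(c)))))  →  p(p(b))   [R8 at 1.1]

Reduce t₂ = p(p(p(q(f(p(c), p(f(p(c), p(b)))))))):
1. p(p(p(q(f(p(c), p(f(p(c), p(b))))))))  →  p(p(p(q(p(f(p(c), p(b)))))))   [R6 at 1.1.1.1]
2. p(p(p(q(p(f(p(c), p(b)))))))  →  p(p(p(q(p(p(b))))))   [R6 at 1.1.1.1.1]
3. p(p(p(q(p(p(b))))))  →  p(p(p(p(c))))   [R3 at 1.1.1]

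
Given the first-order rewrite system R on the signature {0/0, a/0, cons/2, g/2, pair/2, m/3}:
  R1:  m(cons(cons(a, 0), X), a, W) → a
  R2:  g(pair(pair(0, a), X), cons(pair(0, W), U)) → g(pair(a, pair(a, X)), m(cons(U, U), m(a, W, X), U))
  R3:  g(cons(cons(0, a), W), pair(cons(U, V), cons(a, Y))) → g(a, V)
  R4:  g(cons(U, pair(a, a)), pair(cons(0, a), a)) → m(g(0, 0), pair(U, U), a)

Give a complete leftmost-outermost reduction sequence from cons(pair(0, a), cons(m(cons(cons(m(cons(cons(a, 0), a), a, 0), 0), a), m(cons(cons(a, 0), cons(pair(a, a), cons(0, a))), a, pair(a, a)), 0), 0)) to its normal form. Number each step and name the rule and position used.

1. cons(pair(0, a), cons(m(cons(cons(m(cons(cons(a, 0), a), a, 0), 0), a), m(cons(cons(a, 0), cons(pair(a, a), cons(0, a))), a, pair(a, a)), 0), 0))  →  cons(pair(0, a), cons(m(cons(cons(a, 0), a), m(cons(cons(a, 0), cons(pair(a, a), cons(0, a))), a, pair(a, a)), 0), 0))   [R1 at 2.1.1.1.1]
2. cons(pair(0, a), cons(m(cons(cons(a, 0), a), m(cons(cons(a, 0), cons(pair(a, a), cons(0, a))), a, pair(a, a)), 0), 0))  →  cons(pair(0, a), cons(m(cons(cons(a, 0), a), a, 0), 0))   [R1 at 2.1.2]
3. cons(pair(0, a), cons(m(cons(cons(a, 0), a), a, 0), 0))  →  cons(pair(0, a), cons(a, 0))   [R1 at 2.1]

cons(pair(0, a), cons(a, 0))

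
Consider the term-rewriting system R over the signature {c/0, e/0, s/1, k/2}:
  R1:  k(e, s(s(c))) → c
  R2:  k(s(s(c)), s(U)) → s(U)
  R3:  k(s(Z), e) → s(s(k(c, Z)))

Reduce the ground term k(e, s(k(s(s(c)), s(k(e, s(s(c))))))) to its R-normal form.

1. k(e, s(k(s(s(c)), s(k(e, s(s(c)))))))  →  k(e, s(s(k(e, s(s(c))))))   [R2 at 2.1]
2. k(e, s(s(k(e, s(s(c))))))  →  k(e, s(s(c)))   [R1 at 2.1.1]
3. k(e, s(s(c)))  →  c   [R1 at ε]

c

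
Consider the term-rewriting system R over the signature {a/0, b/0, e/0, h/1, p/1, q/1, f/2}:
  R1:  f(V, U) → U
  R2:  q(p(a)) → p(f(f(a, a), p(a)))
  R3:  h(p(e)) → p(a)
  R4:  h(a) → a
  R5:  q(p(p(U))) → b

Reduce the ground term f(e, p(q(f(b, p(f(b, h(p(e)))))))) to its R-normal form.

1. f(e, p(q(f(b, p(f(b, h(p(e))))))))  →  p(q(f(b, p(f(b, h(p(e)))))))   [R1 at ε]
2. p(q(f(b, p(f(b, h(p(e)))))))  →  p(q(p(f(b, h(p(e))))))   [R1 at 1.1]
3. p(q(p(f(b, h(p(e))))))  →  p(q(p(h(p(e)))))   [R1 at 1.1.1]
4. p(q(p(h(p(e)))))  →  p(q(p(p(a))))   [R3 at 1.1.1]
5. p(q(p(p(a))))  →  p(b)   [R5 at 1]

p(b)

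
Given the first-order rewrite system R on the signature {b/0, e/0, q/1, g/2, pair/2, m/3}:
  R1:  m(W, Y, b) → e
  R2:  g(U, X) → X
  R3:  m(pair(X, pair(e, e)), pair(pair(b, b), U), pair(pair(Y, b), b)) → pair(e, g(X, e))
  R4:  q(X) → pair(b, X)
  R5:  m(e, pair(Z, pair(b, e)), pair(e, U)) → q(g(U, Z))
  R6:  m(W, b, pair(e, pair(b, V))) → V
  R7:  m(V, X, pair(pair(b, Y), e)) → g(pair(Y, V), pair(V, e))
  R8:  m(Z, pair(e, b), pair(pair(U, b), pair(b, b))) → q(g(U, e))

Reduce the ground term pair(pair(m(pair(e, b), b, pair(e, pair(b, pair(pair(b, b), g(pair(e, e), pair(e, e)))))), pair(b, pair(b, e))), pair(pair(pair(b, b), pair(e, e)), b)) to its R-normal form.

1. pair(pair(m(pair(e, b), b, pair(e, pair(b, pair(pair(b, b), g(pair(e, e), pair(e, e)))))), pair(b, pair(b, e))), pair(pair(pair(b, b), pair(e, e)), b))  →  pair(pair(pair(pair(b, b), g(pair(e, e), pair(e, e))), pair(b, pair(b, e))), pair(pair(pair(b, b), pair(e, e)), b))   [R6 at 1.1]
2. pair(pair(pair(pair(b, b), g(pair(e, e), pair(e, e))), pair(b, pair(b, e))), pair(pair(pair(b, b), pair(e, e)), b))  →  pair(pair(pair(pair(b, b), pair(e, e)), pair(b, pair(b, e))), pair(pair(pair(b, b), pair(e, e)), b))   [R2 at 1.1.2]

pair(pair(pair(pair(b, b), pair(e, e)), pair(b, pair(b, e))), pair(pair(pair(b, b), pair(e, e)), b))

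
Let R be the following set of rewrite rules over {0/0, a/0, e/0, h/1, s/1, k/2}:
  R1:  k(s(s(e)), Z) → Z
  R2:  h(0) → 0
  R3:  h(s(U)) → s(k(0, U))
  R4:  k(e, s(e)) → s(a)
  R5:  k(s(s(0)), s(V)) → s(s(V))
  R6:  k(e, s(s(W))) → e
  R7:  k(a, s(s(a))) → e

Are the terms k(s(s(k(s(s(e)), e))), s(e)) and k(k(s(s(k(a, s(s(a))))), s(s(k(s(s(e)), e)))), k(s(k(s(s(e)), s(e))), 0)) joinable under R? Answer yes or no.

no — NF(t₁) = s(e), NF(t₂) = 0

Reduce t₁ = k(s(s(k(s(s(e)), e))), s(e)):
1. k(s(s(k(s(s(e)), e))), s(e))  →  k(s(s(e)), s(e))   [R1 at 1.1.1]
2. k(s(s(e)), s(e))  →  s(e)   [R1 at ε]

Reduce t₂ = k(k(s(s(k(a, s(s(a))))), s(s(k(s(s(e)), e)))), k(s(k(s(s(e)), s(e))), 0)):
1. k(k(s(s(k(a, s(s(a))))), s(s(k(s(s(e)), e)))), k(s(k(s(s(e)), s(e))), 0))  →  k(k(s(s(e)), s(s(k(s(s(e)), e)))), k(s(k(s(s(e)), s(e))), 0))   [R7 at 1.1.1.1]
2. k(k(s(s(e)), s(s(k(s(s(e)), e)))), k(s(k(s(s(e)), s(e))), 0))  →  k(s(s(k(s(s(e)), e))), k(s(k(s(s(e)), s(e))), 0))   [R1 at 1]
3. k(s(s(k(s(s(e)), e))), k(s(k(s(s(e)), s(e))), 0))  →  k(s(s(e)), k(s(k(s(s(e)), s(e))), 0))   [R1 at 1.1.1]
4. k(s(s(e)), k(s(k(s(s(e)), s(e))), 0))  →  k(s(k(s(s(e)), s(e))), 0)   [R1 at ε]
5. k(s(k(s(s(e)), s(e))), 0)  →  k(s(s(e)), 0)   [R1 at 1.1]
6. k(s(s(e)), 0)  →  0   [R1 at ε]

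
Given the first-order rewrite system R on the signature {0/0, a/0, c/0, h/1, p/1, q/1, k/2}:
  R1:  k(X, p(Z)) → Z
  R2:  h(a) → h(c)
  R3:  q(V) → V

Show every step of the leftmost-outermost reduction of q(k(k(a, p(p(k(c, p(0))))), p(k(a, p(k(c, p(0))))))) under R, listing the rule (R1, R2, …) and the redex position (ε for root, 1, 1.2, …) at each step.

1. q(k(k(a, p(p(k(c, p(0))))), p(k(a, p(k(c, p(0)))))))  →  k(k(a, p(p(k(c, p(0))))), p(k(a, p(k(c, p(0))))))   [R3 at ε]
2. k(k(a, p(p(k(c, p(0))))), p(k(a, p(k(c, p(0))))))  →  k(a, p(k(c, p(0))))   [R1 at ε]
3. k(a, p(k(c, p(0))))  →  k(c, p(0))   [R1 at ε]
4. k(c, p(0))  →  0   [R1 at ε]

0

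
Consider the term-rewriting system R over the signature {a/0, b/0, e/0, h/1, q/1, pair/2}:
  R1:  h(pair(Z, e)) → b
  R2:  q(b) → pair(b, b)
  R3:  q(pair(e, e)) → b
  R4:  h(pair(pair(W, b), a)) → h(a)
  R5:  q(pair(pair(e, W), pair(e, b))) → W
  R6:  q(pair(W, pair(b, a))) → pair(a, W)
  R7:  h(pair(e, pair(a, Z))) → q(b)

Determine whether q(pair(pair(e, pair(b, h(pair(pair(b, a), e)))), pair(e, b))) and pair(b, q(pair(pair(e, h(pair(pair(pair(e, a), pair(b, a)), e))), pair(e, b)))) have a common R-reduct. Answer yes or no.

yes — NF(t₁) = pair(b, b), NF(t₂) = pair(b, b)

Reduce t₁ = q(pair(pair(e, pair(b, h(pair(pair(b, a), e)))), pair(e, b))):
1. q(pair(pair(e, pair(b, h(pair(pair(b, a), e)))), pair(e, b)))  →  pair(b, h(pair(pair(b, a), e)))   [R5 at ε]
2. pair(b, h(pair(pair(b, a), e)))  →  pair(b, b)   [R1 at 2]

Reduce t₂ = pair(b, q(pair(pair(e, h(pair(pair(pair(e, a), pair(b, a)), e))), pair(e, b)))):
1. pair(b, q(pair(pair(e, h(pair(pair(pair(e, a), pair(b, a)), e))), pair(e, b))))  →  pair(b, h(pair(pair(pair(e, a), pair(b, a)), e)))   [R5 at 2]
2. pair(b, h(pair(pair(pair(e, a), pair(b, a)), e)))  →  pair(b, b)   [R1 at 2]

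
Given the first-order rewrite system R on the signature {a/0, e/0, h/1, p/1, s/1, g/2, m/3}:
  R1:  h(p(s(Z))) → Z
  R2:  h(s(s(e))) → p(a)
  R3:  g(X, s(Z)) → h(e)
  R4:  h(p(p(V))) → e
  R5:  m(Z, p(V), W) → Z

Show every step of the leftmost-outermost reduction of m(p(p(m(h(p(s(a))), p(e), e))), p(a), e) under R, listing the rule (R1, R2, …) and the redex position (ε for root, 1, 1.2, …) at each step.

p(p(a))

1. m(p(p(m(h(p(s(a))), p(e), e))), p(a), e)  →  p(p(m(h(p(s(a))), p(e), e)))   [R5 at ε]
2. p(p(m(h(p(s(a))), p(e), e)))  →  p(p(h(p(s(a)))))   [R5 at 1.1]
3. p(p(h(p(s(a)))))  →  p(p(a))   [R1 at 1.1]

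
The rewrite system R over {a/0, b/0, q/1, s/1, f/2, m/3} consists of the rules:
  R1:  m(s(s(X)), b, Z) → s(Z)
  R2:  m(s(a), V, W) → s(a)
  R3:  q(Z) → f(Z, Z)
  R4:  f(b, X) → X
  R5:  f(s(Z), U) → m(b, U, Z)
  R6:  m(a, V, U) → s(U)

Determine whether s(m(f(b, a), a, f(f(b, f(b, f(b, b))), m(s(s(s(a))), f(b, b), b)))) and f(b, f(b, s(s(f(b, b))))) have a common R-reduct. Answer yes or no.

no — NF(t₁) = s(s(s(b))), NF(t₂) = s(s(b))

Reduce t₁ = s(m(f(b, a), a, f(f(b, f(b, f(b, b))), m(s(s(s(a))), f(b, b), b)))):
1. s(m(f(b, a), a, f(f(b, f(b, f(b, b))), m(s(s(s(a))), f(b, b), b))))  →  s(m(a, a, f(f(b, f(b, f(b, b))), m(s(s(s(a))), f(b, b), b))))   [R4 at 1.1]
2. s(m(a, a, f(f(b, f(b, f(b, b))), m(s(s(s(a))), f(b, b), b))))  →  s(s(f(f(b, f(b, f(b, b))), m(s(s(s(a))), f(b, b), b))))   [R6 at 1]
3. s(s(f(f(b, f(b, f(b, b))), m(s(s(s(a))), f(b, b), b))))  →  s(s(f(f(b, f(b, b)), m(s(s(s(a))), f(b, b), b))))   [R4 at 1.1.1]
4. s(s(f(f(b, f(b, b)), m(s(s(s(a))), f(b, b), b))))  →  s(s(f(f(b, b), m(s(s(s(a))), f(b, b), b))))   [R4 at 1.1.1]
5. s(s(f(f(b, b), m(s(s(s(a))), f(b, b), b))))  →  s(s(f(b, m(s(s(s(a))), f(b, b), b))))   [R4 at 1.1.1]
6. s(s(f(b, m(s(s(s(a))), f(b, b), b))))  →  s(s(m(s(s(s(a))), f(b, b), b)))   [R4 at 1.1]
7. s(s(m(s(s(s(a))), f(b, b), b)))  →  s(s(m(s(s(s(a))), b, b)))   [R4 at 1.1.2]
8. s(s(m(s(s(s(a))), b, b)))  →  s(s(s(b)))   [R1 at 1.1]

Reduce t₂ = f(b, f(b, s(s(f(b, b))))):
1. f(b, f(b, s(s(f(b, b)))))  →  f(b, s(s(f(b, b))))   [R4 at ε]
2. f(b, s(s(f(b, b))))  →  s(s(f(b, b)))   [R4 at ε]
3. s(s(f(b, b)))  →  s(s(b))   [R4 at 1.1]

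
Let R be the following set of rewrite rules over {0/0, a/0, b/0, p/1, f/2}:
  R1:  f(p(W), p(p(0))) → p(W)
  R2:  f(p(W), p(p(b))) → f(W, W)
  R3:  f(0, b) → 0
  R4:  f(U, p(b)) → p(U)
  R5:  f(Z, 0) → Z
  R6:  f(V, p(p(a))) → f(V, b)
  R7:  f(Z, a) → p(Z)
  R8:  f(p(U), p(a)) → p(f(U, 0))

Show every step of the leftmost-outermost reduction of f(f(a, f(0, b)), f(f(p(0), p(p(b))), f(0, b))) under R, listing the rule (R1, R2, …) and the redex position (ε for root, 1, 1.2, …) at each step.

1. f(f(a, f(0, b)), f(f(p(0), p(p(b))), f(0, b)))  →  f(f(a, 0), f(f(p(0), p(p(b))), f(0, b)))   [R3 at 1.2]
2. f(f(a, 0), f(f(p(0), p(p(b))), f(0, b)))  →  f(a, f(f(p(0), p(p(b))), f(0, b)))   [R5 at 1]
3. f(a, f(f(p(0), p(p(b))), f(0, b)))  →  f(a, f(f(0, 0), f(0, b)))   [R2 at 2.1]
4. f(a, f(f(0, 0), f(0, b)))  →  f(a, f(0, f(0, b)))   [R5 at 2.1]
5. f(a, f(0, f(0, b)))  →  f(a, f(0, 0))   [R3 at 2.2]
6. f(a, f(0, 0))  →  f(a, 0)   [R5 at 2]
7. f(a, 0)  →  a   [R5 at ε]

a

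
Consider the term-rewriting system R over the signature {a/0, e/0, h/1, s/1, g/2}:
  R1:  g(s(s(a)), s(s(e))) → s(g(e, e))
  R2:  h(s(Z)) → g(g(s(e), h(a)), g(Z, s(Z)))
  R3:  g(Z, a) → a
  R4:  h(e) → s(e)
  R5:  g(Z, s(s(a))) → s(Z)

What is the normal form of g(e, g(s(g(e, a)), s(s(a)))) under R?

s(e)

1. g(e, g(s(g(e, a)), s(s(a))))  →  g(e, s(s(g(e, a))))   [R5 at 2]
2. g(e, s(s(g(e, a))))  →  g(e, s(s(a)))   [R3 at 2.1.1]
3. g(e, s(s(a)))  →  s(e)   [R5 at ε]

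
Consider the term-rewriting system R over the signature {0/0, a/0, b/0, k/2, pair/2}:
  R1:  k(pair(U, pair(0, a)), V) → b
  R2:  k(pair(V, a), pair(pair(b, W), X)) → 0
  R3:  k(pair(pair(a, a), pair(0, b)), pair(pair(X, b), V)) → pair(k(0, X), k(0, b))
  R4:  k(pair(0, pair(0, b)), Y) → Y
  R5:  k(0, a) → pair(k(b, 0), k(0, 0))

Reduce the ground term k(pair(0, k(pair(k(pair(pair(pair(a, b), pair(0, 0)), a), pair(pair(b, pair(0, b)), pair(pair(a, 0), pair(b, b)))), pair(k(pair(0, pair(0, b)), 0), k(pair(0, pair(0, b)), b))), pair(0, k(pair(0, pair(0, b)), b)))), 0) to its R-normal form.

0

1. k(pair(0, k(pair(k(pair(pair(pair(a, b), pair(0, 0)), a), pair(pair(b, pair(0, b)), pair(pair(a, 0), pair(b, b)))), pair(k(pair(0, pair(0, b)), 0), k(pair(0, pair(0, b)), b))), pair(0, k(pair(0, pair(0, b)), b)))), 0)  →  k(pair(0, k(pair(0, pair(k(pair(0, pair(0, b)), 0), k(pair(0, pair(0, b)), b))), pair(0, k(pair(0, pair(0, b)), b)))), 0)   [R2 at 1.2.1.1]
2. k(pair(0, k(pair(0, pair(k(pair(0, pair(0, b)), 0), k(pair(0, pair(0, b)), b))), pair(0, k(pair(0, pair(0, b)), b)))), 0)  →  k(pair(0, k(pair(0, pair(0, k(pair(0, pair(0, b)), b))), pair(0, k(pair(0, pair(0, b)), b)))), 0)   [R4 at 1.2.1.2.1]
3. k(pair(0, k(pair(0, pair(0, k(pair(0, pair(0, b)), b))), pair(0, k(pair(0, pair(0, b)), b)))), 0)  →  k(pair(0, k(pair(0, pair(0, b)), pair(0, k(pair(0, pair(0, b)), b)))), 0)   [R4 at 1.2.1.2.2]
4. k(pair(0, k(pair(0, pair(0, b)), pair(0, k(pair(0, pair(0, b)), b)))), 0)  →  k(pair(0, pair(0, k(pair(0, pair(0, b)), b))), 0)   [R4 at 1.2]
5. k(pair(0, pair(0, k(pair(0, pair(0, b)), b))), 0)  →  k(pair(0, pair(0, b)), 0)   [R4 at 1.2.2]
6. k(pair(0, pair(0, b)), 0)  →  0   [R4 at ε]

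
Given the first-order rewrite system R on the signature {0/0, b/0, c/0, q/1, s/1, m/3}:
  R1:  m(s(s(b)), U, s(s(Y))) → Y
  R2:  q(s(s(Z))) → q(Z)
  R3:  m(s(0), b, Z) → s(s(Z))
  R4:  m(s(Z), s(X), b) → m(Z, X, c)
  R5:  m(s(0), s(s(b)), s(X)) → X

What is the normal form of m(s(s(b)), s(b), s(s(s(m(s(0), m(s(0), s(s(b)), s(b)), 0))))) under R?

1. m(s(s(b)), s(b), s(s(s(m(s(0), m(s(0), s(s(b)), s(b)), 0)))))  →  s(m(s(0), m(s(0), s(s(b)), s(b)), 0))   [R1 at ε]
2. s(m(s(0), m(s(0), s(s(b)), s(b)), 0))  →  s(m(s(0), b, 0))   [R5 at 1.2]
3. s(m(s(0), b, 0))  →  s(s(s(0)))   [R3 at 1]

s(s(s(0)))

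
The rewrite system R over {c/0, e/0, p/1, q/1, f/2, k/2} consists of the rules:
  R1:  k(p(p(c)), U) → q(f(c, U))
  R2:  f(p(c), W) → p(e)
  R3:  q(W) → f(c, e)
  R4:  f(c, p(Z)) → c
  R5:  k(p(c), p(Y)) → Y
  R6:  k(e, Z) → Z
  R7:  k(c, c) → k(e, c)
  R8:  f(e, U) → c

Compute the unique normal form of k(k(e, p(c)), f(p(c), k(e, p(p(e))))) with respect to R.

e

1. k(k(e, p(c)), f(p(c), k(e, p(p(e)))))  →  k(p(c), f(p(c), k(e, p(p(e)))))   [R6 at 1]
2. k(p(c), f(p(c), k(e, p(p(e)))))  →  k(p(c), p(e))   [R2 at 2]
3. k(p(c), p(e))  →  e   [R5 at ε]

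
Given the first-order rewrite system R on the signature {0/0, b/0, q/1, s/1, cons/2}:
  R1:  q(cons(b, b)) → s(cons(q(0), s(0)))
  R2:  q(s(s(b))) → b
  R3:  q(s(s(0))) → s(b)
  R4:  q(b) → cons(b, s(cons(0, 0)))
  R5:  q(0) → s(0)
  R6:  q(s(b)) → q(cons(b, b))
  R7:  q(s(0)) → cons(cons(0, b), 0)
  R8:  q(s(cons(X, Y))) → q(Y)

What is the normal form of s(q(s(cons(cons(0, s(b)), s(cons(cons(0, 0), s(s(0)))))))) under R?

1. s(q(s(cons(cons(0, s(b)), s(cons(cons(0, 0), s(s(0))))))))  →  s(q(s(cons(cons(0, 0), s(s(0))))))   [R8 at 1]
2. s(q(s(cons(cons(0, 0), s(s(0))))))  →  s(q(s(s(0))))   [R8 at 1]
3. s(q(s(s(0))))  →  s(s(b))   [R3 at 1]

s(s(b))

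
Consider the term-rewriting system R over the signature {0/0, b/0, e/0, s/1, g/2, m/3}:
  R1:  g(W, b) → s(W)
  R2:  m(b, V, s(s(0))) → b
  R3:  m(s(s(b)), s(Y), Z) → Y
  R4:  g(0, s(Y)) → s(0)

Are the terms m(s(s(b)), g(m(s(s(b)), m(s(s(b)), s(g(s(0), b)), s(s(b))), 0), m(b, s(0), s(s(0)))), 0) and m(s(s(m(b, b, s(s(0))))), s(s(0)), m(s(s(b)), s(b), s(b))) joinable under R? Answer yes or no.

Reduce t₁ = m(s(s(b)), g(m(s(s(b)), m(s(s(b)), s(g(s(0), b)), s(s(b))), 0), m(b, s(0), s(s(0)))), 0):
1. m(s(s(b)), g(m(s(s(b)), m(s(s(b)), s(g(s(0), b)), s(s(b))), 0), m(b, s(0), s(s(0)))), 0)  →  m(s(s(b)), g(m(s(s(b)), g(s(0), b), 0), m(b, s(0), s(s(0)))), 0)   [R3 at 2.1.2]
2. m(s(s(b)), g(m(s(s(b)), g(s(0), b), 0), m(b, s(0), s(s(0)))), 0)  →  m(s(s(b)), g(m(s(s(b)), s(s(0)), 0), m(b, s(0), s(s(0)))), 0)   [R1 at 2.1.2]
3. m(s(s(b)), g(m(s(s(b)), s(s(0)), 0), m(b, s(0), s(s(0)))), 0)  →  m(s(s(b)), g(s(0), m(b, s(0), s(s(0)))), 0)   [R3 at 2.1]
4. m(s(s(b)), g(s(0), m(b, s(0), s(s(0)))), 0)  →  m(s(s(b)), g(s(0), b), 0)   [R2 at 2.2]
5. m(s(s(b)), g(s(0), b), 0)  →  m(s(s(b)), s(s(0)), 0)   [R1 at 2]
6. m(s(s(b)), s(s(0)), 0)  →  s(0)   [R3 at ε]

Reduce t₂ = m(s(s(m(b, b, s(s(0))))), s(s(0)), m(s(s(b)), s(b), s(b))):
1. m(s(s(m(b, b, s(s(0))))), s(s(0)), m(s(s(b)), s(b), s(b)))  →  m(s(s(b)), s(s(0)), m(s(s(b)), s(b), s(b)))   [R2 at 1.1.1]
2. m(s(s(b)), s(s(0)), m(s(s(b)), s(b), s(b)))  →  s(0)   [R3 at ε]

yes — NF(t₁) = s(0), NF(t₂) = s(0)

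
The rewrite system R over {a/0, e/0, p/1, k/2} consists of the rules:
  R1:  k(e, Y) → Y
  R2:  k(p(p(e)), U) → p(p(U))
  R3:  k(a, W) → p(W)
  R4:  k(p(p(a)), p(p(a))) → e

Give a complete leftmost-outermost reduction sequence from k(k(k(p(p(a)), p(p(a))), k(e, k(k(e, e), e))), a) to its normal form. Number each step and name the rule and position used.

1. k(k(k(p(p(a)), p(p(a))), k(e, k(k(e, e), e))), a)  →  k(k(e, k(e, k(k(e, e), e))), a)   [R4 at 1.1]
2. k(k(e, k(e, k(k(e, e), e))), a)  →  k(k(e, k(k(e, e), e)), a)   [R1 at 1]
3. k(k(e, k(k(e, e), e)), a)  →  k(k(k(e, e), e), a)   [R1 at 1]
4. k(k(k(e, e), e), a)  →  k(k(e, e), a)   [R1 at 1.1]
5. k(k(e, e), a)  →  k(e, a)   [R1 at 1]
6. k(e, a)  →  a   [R1 at ε]

a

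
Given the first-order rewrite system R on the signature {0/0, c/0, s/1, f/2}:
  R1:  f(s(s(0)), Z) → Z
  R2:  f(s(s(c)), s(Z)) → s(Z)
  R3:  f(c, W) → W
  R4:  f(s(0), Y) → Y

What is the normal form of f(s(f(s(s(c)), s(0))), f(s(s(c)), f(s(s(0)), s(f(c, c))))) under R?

1. f(s(f(s(s(c)), s(0))), f(s(s(c)), f(s(s(0)), s(f(c, c)))))  →  f(s(s(0)), f(s(s(c)), f(s(s(0)), s(f(c, c)))))   [R2 at 1.1]
2. f(s(s(0)), f(s(s(c)), f(s(s(0)), s(f(c, c)))))  →  f(s(s(c)), f(s(s(0)), s(f(c, c))))   [R1 at ε]
3. f(s(s(c)), f(s(s(0)), s(f(c, c))))  →  f(s(s(c)), s(f(c, c)))   [R1 at 2]
4. f(s(s(c)), s(f(c, c)))  →  s(f(c, c))   [R2 at ε]
5. s(f(c, c))  →  s(c)   [R3 at 1]

s(c)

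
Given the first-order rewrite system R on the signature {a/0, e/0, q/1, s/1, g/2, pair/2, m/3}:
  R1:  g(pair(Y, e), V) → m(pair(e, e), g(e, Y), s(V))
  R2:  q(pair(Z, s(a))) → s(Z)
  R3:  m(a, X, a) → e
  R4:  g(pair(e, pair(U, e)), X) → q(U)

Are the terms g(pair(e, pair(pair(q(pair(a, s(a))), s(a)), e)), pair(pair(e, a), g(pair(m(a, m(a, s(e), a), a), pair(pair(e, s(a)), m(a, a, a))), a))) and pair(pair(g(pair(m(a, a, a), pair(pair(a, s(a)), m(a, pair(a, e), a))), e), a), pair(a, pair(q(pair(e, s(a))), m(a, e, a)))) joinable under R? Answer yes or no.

Reduce t₁ = g(pair(e, pair(pair(q(pair(a, s(a))), s(a)), e)), pair(pair(e, a), g(pair(m(a, m(a, s(e), a), a), pair(pair(e, s(a)), m(a, a, a))), a))):
1. g(pair(e, pair(pair(q(pair(a, s(a))), s(a)), e)), pair(pair(e, a), g(pair(m(a, m(a, s(e), a), a), pair(pair(e, s(a)), m(a, a, a))), a)))  →  q(pair(q(pair(a, s(a))), s(a)))   [R4 at ε]
2. q(pair(q(pair(a, s(a))), s(a)))  →  s(q(pair(a, s(a))))   [R2 at ε]
3. s(q(pair(a, s(a))))  →  s(s(a))   [R2 at 1]

Reduce t₂ = pair(pair(g(pair(m(a, a, a), pair(pair(a, s(a)), m(a, pair(a, e), a))), e), a), pair(a, pair(q(pair(e, s(a))), m(a, e, a)))):
1. pair(pair(g(pair(m(a, a, a), pair(pair(a, s(a)), m(a, pair(a, e), a))), e), a), pair(a, pair(q(pair(e, s(a))), m(a, e, a))))  →  pair(pair(g(pair(e, pair(pair(a, s(a)), m(a, pair(a, e), a))), e), a), pair(a, pair(q(pair(e, s(a))), m(a, e, a))))   [R3 at 1.1.1.1]
2. pair(pair(g(pair(e, pair(pair(a, s(a)), m(a, pair(a, e), a))), e), a), pair(a, pair(q(pair(e, s(a))), m(a, e, a))))  →  pair(pair(g(pair(e, pair(pair(a, s(a)), e)), e), a), pair(a, pair(q(pair(e, s(a))), m(a, e, a))))   [R3 at 1.1.1.2.2]
3. pair(pair(g(pair(e, pair(pair(a, s(a)), e)), e), a), pair(a, pair(q(pair(e, s(a))), m(a, e, a))))  →  pair(pair(q(pair(a, s(a))), a), pair(a, pair(q(pair(e, s(a))), m(a, e, a))))   [R4 at 1.1]
4. pair(pair(q(pair(a, s(a))), a), pair(a, pair(q(pair(e, s(a))), m(a, e, a))))  →  pair(pair(s(a), a), pair(a, pair(q(pair(e, s(a))), m(a, e, a))))   [R2 at 1.1]
5. pair(pair(s(a), a), pair(a, pair(q(pair(e, s(a))), m(a, e, a))))  →  pair(pair(s(a), a), pair(a, pair(s(e), m(a, e, a))))   [R2 at 2.2.1]
6. pair(pair(s(a), a), pair(a, pair(s(e), m(a, e, a))))  →  pair(pair(s(a), a), pair(a, pair(s(e), e)))   [R3 at 2.2.2]

no — NF(t₁) = s(s(a)), NF(t₂) = pair(pair(s(a), a), pair(a, pair(s(e), e)))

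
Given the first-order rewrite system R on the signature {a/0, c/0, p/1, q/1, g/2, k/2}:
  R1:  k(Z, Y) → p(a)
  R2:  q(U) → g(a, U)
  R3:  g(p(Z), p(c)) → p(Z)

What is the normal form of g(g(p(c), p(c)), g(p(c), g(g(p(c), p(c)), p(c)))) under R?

1. g(g(p(c), p(c)), g(p(c), g(g(p(c), p(c)), p(c))))  →  g(p(c), g(p(c), g(g(p(c), p(c)), p(c))))   [R3 at 1]
2. g(p(c), g(p(c), g(g(p(c), p(c)), p(c))))  →  g(p(c), g(p(c), g(p(c), p(c))))   [R3 at 2.2.1]
3. g(p(c), g(p(c), g(p(c), p(c))))  →  g(p(c), g(p(c), p(c)))   [R3 at 2.2]
4. g(p(c), g(p(c), p(c)))  →  g(p(c), p(c))   [R3 at 2]
5. g(p(c), p(c))  →  p(c)   [R3 at ε]

p(c)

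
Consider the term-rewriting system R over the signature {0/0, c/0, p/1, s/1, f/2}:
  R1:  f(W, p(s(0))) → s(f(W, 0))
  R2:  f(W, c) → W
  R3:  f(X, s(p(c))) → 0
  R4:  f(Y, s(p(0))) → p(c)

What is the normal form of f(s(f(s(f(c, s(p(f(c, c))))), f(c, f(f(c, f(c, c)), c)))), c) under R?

1. f(s(f(s(f(c, s(p(f(c, c))))), f(c, f(f(c, f(c, c)), c)))), c)  →  s(f(s(f(c, s(p(f(c, c))))), f(c, f(f(c, f(c, c)), c))))   [R2 at ε]
2. s(f(s(f(c, s(p(f(c, c))))), f(c, f(f(c, f(c, c)), c))))  →  s(f(s(f(c, s(p(c)))), f(c, f(f(c, f(c, c)), c))))   [R2 at 1.1.1.2.1.1]
3. s(f(s(f(c, s(p(c)))), f(c, f(f(c, f(c, c)), c))))  →  s(f(s(0), f(c, f(f(c, f(c, c)), c))))   [R3 at 1.1.1]
4. s(f(s(0), f(c, f(f(c, f(c, c)), c))))  →  s(f(s(0), f(c, f(c, f(c, c)))))   [R2 at 1.2.2]
5. s(f(s(0), f(c, f(c, f(c, c)))))  →  s(f(s(0), f(c, f(c, c))))   [R2 at 1.2.2.2]
6. s(f(s(0), f(c, f(c, c))))  →  s(f(s(0), f(c, c)))   [R2 at 1.2.2]
7. s(f(s(0), f(c, c)))  →  s(f(s(0), c))   [R2 at 1.2]
8. s(f(s(0), c))  →  s(s(0))   [R2 at 1]

s(s(0))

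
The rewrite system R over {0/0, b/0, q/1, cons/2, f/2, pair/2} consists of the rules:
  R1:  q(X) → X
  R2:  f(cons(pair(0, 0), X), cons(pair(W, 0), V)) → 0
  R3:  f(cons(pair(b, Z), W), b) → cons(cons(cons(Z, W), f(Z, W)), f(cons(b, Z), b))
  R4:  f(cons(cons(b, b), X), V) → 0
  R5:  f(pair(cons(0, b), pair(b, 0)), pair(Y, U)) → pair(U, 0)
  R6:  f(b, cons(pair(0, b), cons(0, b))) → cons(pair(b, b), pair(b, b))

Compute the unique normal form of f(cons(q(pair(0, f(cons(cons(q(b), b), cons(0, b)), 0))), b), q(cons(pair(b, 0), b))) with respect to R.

0

1. f(cons(q(pair(0, f(cons(cons(q(b), b), cons(0, b)), 0))), b), q(cons(pair(b, 0), b)))  →  f(cons(pair(0, f(cons(cons(q(b), b), cons(0, b)), 0)), b), q(cons(pair(b, 0), b)))   [R1 at 1.1]
2. f(cons(pair(0, f(cons(cons(q(b), b), cons(0, b)), 0)), b), q(cons(pair(b, 0), b)))  →  f(cons(pair(0, f(cons(cons(b, b), cons(0, b)), 0)), b), q(cons(pair(b, 0), b)))   [R1 at 1.1.2.1.1.1]
3. f(cons(pair(0, f(cons(cons(b, b), cons(0, b)), 0)), b), q(cons(pair(b, 0), b)))  →  f(cons(pair(0, 0), b), q(cons(pair(b, 0), b)))   [R4 at 1.1.2]
4. f(cons(pair(0, 0), b), q(cons(pair(b, 0), b)))  →  f(cons(pair(0, 0), b), cons(pair(b, 0), b))   [R1 at 2]
5. f(cons(pair(0, 0), b), cons(pair(b, 0), b))  →  0   [R2 at ε]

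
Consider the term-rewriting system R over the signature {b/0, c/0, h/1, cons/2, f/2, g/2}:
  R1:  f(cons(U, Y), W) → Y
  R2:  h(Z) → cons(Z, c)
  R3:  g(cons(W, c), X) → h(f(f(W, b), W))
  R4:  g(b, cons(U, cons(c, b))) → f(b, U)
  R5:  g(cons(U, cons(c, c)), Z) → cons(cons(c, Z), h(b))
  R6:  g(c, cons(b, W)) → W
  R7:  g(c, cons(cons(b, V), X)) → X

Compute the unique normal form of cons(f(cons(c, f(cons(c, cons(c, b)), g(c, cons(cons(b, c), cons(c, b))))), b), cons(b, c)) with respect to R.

1. cons(f(cons(c, f(cons(c, cons(c, b)), g(c, cons(cons(b, c), cons(c, b))))), b), cons(b, c))  →  cons(f(cons(c, cons(c, b)), g(c, cons(cons(b, c), cons(c, b)))), cons(b, c))   [R1 at 1]
2. cons(f(cons(c, cons(c, b)), g(c, cons(cons(b, c), cons(c, b)))), cons(b, c))  →  cons(cons(c, b), cons(b, c))   [R1 at 1]

cons(cons(c, b), cons(b, c))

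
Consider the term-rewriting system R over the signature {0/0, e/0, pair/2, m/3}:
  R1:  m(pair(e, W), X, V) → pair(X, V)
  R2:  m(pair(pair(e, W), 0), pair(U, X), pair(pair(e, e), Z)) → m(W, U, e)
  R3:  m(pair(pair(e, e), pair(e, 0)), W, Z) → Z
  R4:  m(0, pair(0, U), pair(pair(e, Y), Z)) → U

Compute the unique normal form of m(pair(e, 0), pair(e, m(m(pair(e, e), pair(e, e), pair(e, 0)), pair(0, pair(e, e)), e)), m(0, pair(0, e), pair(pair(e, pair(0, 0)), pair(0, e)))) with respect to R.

pair(pair(e, e), e)

1. m(pair(e, 0), pair(e, m(m(pair(e, e), pair(e, e), pair(e, 0)), pair(0, pair(e, e)), e)), m(0, pair(0, e), pair(pair(e, pair(0, 0)), pair(0, e))))  →  pair(pair(e, m(m(pair(e, e), pair(e, e), pair(e, 0)), pair(0, pair(e, e)), e)), m(0, pair(0, e), pair(pair(e, pair(0, 0)), pair(0, e))))   [R1 at ε]
2. pair(pair(e, m(m(pair(e, e), pair(e, e), pair(e, 0)), pair(0, pair(e, e)), e)), m(0, pair(0, e), pair(pair(e, pair(0, 0)), pair(0, e))))  →  pair(pair(e, m(pair(pair(e, e), pair(e, 0)), pair(0, pair(e, e)), e)), m(0, pair(0, e), pair(pair(e, pair(0, 0)), pair(0, e))))   [R1 at 1.2.1]
3. pair(pair(e, m(pair(pair(e, e), pair(e, 0)), pair(0, pair(e, e)), e)), m(0, pair(0, e), pair(pair(e, pair(0, 0)), pair(0, e))))  →  pair(pair(e, e), m(0, pair(0, e), pair(pair(e, pair(0, 0)), pair(0, e))))   [R3 at 1.2]
4. pair(pair(e, e), m(0, pair(0, e), pair(pair(e, pair(0, 0)), pair(0, e))))  →  pair(pair(e, e), e)   [R4 at 2]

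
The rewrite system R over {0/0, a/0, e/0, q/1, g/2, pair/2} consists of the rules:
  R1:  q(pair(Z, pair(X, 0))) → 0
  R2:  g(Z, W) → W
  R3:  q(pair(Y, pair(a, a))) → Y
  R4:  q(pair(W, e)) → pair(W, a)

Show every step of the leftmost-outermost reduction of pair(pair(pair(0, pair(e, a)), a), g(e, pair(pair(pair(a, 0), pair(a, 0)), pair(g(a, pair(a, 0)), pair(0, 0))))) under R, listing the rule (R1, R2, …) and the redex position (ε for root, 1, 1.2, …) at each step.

pair(pair(pair(0, pair(e, a)), a), pair(pair(pair(a, 0), pair(a, 0)), pair(pair(a, 0), pair(0, 0))))

1. pair(pair(pair(0, pair(e, a)), a), g(e, pair(pair(pair(a, 0), pair(a, 0)), pair(g(a, pair(a, 0)), pair(0, 0)))))  →  pair(pair(pair(0, pair(e, a)), a), pair(pair(pair(a, 0), pair(a, 0)), pair(g(a, pair(a, 0)), pair(0, 0))))   [R2 at 2]
2. pair(pair(pair(0, pair(e, a)), a), pair(pair(pair(a, 0), pair(a, 0)), pair(g(a, pair(a, 0)), pair(0, 0))))  →  pair(pair(pair(0, pair(e, a)), a), pair(pair(pair(a, 0), pair(a, 0)), pair(pair(a, 0), pair(0, 0))))   [R2 at 2.2.1]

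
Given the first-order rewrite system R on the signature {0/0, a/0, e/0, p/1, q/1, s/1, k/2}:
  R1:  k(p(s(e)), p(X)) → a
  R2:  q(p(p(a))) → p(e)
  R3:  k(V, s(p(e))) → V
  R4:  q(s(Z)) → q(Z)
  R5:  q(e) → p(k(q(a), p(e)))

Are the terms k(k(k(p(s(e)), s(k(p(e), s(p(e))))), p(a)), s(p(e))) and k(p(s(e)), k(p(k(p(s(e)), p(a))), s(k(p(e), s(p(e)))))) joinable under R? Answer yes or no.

Reduce t₁ = k(k(k(p(s(e)), s(k(p(e), s(p(e))))), p(a)), s(p(e))):
1. k(k(k(p(s(e)), s(k(p(e), s(p(e))))), p(a)), s(p(e)))  →  k(k(p(s(e)), s(k(p(e), s(p(e))))), p(a))   [R3 at ε]
2. k(k(p(s(e)), s(k(p(e), s(p(e))))), p(a))  →  k(k(p(s(e)), s(p(e))), p(a))   [R3 at 1.2.1]
3. k(k(p(s(e)), s(p(e))), p(a))  →  k(p(s(e)), p(a))   [R3 at 1]
4. k(p(s(e)), p(a))  →  a   [R1 at ε]

Reduce t₂ = k(p(s(e)), k(p(k(p(s(e)), p(a))), s(k(p(e), s(p(e)))))):
1. k(p(s(e)), k(p(k(p(s(e)), p(a))), s(k(p(e), s(p(e))))))  →  k(p(s(e)), k(p(a), s(k(p(e), s(p(e))))))   [R1 at 2.1.1]
2. k(p(s(e)), k(p(a), s(k(p(e), s(p(e))))))  →  k(p(s(e)), k(p(a), s(p(e))))   [R3 at 2.2.1]
3. k(p(s(e)), k(p(a), s(p(e))))  →  k(p(s(e)), p(a))   [R3 at 2]
4. k(p(s(e)), p(a))  →  a   [R1 at ε]

yes — NF(t₁) = a, NF(t₂) = a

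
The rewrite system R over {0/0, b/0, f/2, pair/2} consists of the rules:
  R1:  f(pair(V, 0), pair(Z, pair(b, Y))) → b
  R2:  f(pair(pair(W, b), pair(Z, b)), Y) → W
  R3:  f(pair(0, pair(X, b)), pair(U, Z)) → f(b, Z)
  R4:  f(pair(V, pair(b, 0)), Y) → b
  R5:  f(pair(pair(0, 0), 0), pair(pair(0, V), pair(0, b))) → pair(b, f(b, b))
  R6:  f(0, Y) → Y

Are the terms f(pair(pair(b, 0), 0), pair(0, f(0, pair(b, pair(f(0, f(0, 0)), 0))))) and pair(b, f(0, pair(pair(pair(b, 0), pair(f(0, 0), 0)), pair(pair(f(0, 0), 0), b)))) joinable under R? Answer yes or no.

Reduce t₁ = f(pair(pair(b, 0), 0), pair(0, f(0, pair(b, pair(f(0, f(0, 0)), 0))))):
1. f(pair(pair(b, 0), 0), pair(0, f(0, pair(b, pair(f(0, f(0, 0)), 0)))))  →  f(pair(pair(b, 0), 0), pair(0, pair(b, pair(f(0, f(0, 0)), 0))))   [R6 at 2.2]
2. f(pair(pair(b, 0), 0), pair(0, pair(b, pair(f(0, f(0, 0)), 0))))  →  b   [R1 at ε]

Reduce t₂ = pair(b, f(0, pair(pair(pair(b, 0), pair(f(0, 0), 0)), pair(pair(f(0, 0), 0), b)))):
1. pair(b, f(0, pair(pair(pair(b, 0), pair(f(0, 0), 0)), pair(pair(f(0, 0), 0), b))))  →  pair(b, pair(pair(pair(b, 0), pair(f(0, 0), 0)), pair(pair(f(0, 0), 0), b)))   [R6 at 2]
2. pair(b, pair(pair(pair(b, 0), pair(f(0, 0), 0)), pair(pair(f(0, 0), 0), b)))  →  pair(b, pair(pair(pair(b, 0), pair(0, 0)), pair(pair(f(0, 0), 0), b)))   [R6 at 2.1.2.1]
3. pair(b, pair(pair(pair(b, 0), pair(0, 0)), pair(pair(f(0, 0), 0), b)))  →  pair(b, pair(pair(pair(b, 0), pair(0, 0)), pair(pair(0, 0), b)))   [R6 at 2.2.1.1]

no — NF(t₁) = b, NF(t₂) = pair(b, pair(pair(pair(b, 0), pair(0, 0)), pair(pair(0, 0), b)))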